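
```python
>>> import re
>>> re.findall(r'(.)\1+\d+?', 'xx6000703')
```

['x', '0']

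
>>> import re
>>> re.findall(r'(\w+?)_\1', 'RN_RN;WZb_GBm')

After group 1 captures some text, `\1` only succeeds where that same text appears again.
Walking the string: at [0:5] match 'RN_RN', group 1 = 'RN'.
One capturing group, so `findall` returns just the captured substring from the one match — 1 in all.

['RN']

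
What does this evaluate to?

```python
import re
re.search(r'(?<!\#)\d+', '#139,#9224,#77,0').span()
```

The negative lookahead/lookbehind blocks any match where the forbidden context is present.
`re.search` tries every starting position until one works.
The match spans [2:4] → '39'.

(2, 4)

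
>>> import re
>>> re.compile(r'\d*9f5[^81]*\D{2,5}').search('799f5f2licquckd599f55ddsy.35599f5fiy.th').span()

Pattern: zero or more of a digit, then the literal '9f5', then zero or more of any character except [81]; then 2 to 5 of a non-digit.
`search` walks the string left to right and returns the first match it finds.
The match spans [0:39] → '799f5f2licquckd599f55ddsy.35599f5fiy.th'.

(0, 39)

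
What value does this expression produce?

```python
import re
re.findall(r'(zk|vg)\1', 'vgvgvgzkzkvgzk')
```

A backreference is literal: `\1` must see the identical characters the first group matched.
Walking the string: at [0:4] match 'vgvg', group 1 = 'vg'; at [6:10] match 'zkzk', group 1 = 'zk'.
`findall` collects group 1 from each match (2 total).

['vg', 'zk']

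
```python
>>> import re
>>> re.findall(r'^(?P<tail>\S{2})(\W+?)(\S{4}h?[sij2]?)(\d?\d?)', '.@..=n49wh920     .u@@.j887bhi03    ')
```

[('.@', '.', '.=n4', '9')]

This matches anchored at the start of the string; then exactly 2 of a non-whitespace character (captured as 'tail'); then one or more of a non-word character (lazy) (captured); then exactly 4 of a non-whitespace character, then optionally the literal 'h', then optionally one of [sij2] (captured); then optionally a digit, then optionally a digit (captured).
With the lazy modifier that quantifier settles for the fewest repetitions that let the rest of the pattern succeed (the atoms after it are unaffected and can still be greedy).
Matches: at [0:8] match '.@..=n49', groups = ('.@', '.', '.=n4', '9').
4 groups means the one result is a tuple of 4 captured strings — 1 here.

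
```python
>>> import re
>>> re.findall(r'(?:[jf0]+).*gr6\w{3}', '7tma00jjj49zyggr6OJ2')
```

['00jjj49zyggr6OJ2']

The pattern matches one or more of one of [jf0] (non-capturing group); then zero or more of any character, then the literal 'gr6', then exactly 3 of a word character.
Walking the string: at [4:20] → '00jjj49zyggr6OJ2'.
With no groups in the pattern, `findall` gives back each whole match — 1 here.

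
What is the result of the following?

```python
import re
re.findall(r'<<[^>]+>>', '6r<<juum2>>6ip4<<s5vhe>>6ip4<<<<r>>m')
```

['<<juum2>>', '<<s5vhe>>', '<<<<r>>']

With no groups in the pattern, `findall` gives back each whole match — 3 here.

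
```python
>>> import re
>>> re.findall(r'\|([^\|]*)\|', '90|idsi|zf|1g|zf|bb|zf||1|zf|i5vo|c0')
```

['idsi', '1g', 'bb', '', 'zf']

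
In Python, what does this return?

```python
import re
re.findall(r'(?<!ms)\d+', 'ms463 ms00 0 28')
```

The negative lookahead/lookbehind blocks any match where the forbidden context is present.
Matches: at [3:5] → '63'; at [9:10] → '0'; at [11:12] → '0'; at [13:15] → '28'.
`findall` yields the raw match text (4 of them) because the pattern has no groups.

['63', '0', '0', '28']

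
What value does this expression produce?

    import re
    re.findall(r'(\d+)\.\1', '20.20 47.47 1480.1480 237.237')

The backreference `\1` re-matches whatever the first group consumed, character for character.
With a single group, `findall` returns only what that group captured — 4 items.

['20', '47', '1480', '237']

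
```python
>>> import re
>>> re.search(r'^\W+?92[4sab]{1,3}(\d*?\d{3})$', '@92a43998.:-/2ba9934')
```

None

Pattern: anchored at the start of the string; then one or more of a non-word character (lazy), then the literal '92', then 1 to 3 of one of [4sab]; then zero or more of a digit (lazy), then exactly 3 of a digit (captured); then anchored at the end.
`re.search` tries every starting position until one works.
Here nothing in the string fits, so the call returns None.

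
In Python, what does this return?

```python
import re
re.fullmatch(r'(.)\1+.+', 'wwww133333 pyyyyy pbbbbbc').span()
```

The backreference `\1` re-matches whatever the first group consumed, character for character.
`re.fullmatch` requires the pattern to consume the entire string.
The match spans [0:25] → 'wwww133333 pyyyyy pbbbbbc'.
Captured: group 1 = 'w'.

(0, 25)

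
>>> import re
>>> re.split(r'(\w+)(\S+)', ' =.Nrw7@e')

[' =.', 'Nrw7', '@e', '']

This matches one or more of a word character (captured); then one or more of a non-whitespace character (captured).
Matches to split on: at [3:9] → 'Nrw7@e'.
With a capturing group present, the delimiter's captured portion is kept in the result list.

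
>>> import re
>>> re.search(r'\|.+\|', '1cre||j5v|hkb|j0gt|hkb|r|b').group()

`re.search` tries every starting position until one works.
The match spans [4:25] → '||j5v|hkb|j0gt|hkb|r|'.

'||j5v|hkb|j0gt|hkb|r|'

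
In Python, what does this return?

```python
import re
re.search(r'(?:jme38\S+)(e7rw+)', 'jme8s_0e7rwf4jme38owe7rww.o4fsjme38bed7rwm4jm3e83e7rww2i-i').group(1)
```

This matches the literal 'jm', then the literal 'e38', then one or more of a non-whitespace character (non-capturing group); then the literal 'e7r', then one or more of the literal 'w' (captured).
`search` walks the string left to right and returns the first match it finds.
The match spans [13:54] → 'jme38owe7rww.o4fsjme38bed7rwm4jm3e83e7rww'.
Captured: group 1 = 'e7rww'.

'e7rww'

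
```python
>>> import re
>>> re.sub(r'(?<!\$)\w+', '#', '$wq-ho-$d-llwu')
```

'$w#-#-$d-#'

Because the assertion is negative and zero-width, positions next to the forbidden text are skipped.
Every occurrence is swapped for '#'.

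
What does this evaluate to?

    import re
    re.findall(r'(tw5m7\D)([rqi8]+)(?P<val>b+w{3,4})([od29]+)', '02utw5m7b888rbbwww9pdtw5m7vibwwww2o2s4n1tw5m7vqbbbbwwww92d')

[('tw5m7b', '888r', 'bbwww', '9'), ('tw5m7v', 'i', 'bwwww', '2o2'), ('tw5m7v', 'q', 'bbbbwwww', '92d')]

Pattern: the literal 'tw', then the literal '5m7', then a non-digit (captured); then one or more of one of [rqi8] (captured); then one or more of a literal 'b', then 3 to 4 of a literal 'w' (captured as 'val'); then one or more of one of [od29] (captured).
With 4 capturing groups, `findall` returns a 4-tuple per match.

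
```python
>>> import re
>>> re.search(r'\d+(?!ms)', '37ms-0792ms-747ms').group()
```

'3'

Because the assertion is negative and zero-width, positions next to the forbidden text are skipped.
Unlike `match`, `search` isn't anchored — it looks for the pattern anywhere in the string.
The match spans [0:1] → '3'.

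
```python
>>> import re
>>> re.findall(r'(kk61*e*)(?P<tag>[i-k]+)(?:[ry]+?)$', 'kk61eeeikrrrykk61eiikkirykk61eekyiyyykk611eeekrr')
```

[('kk611eee', 'k')]

The pattern matches the literal 'kk6', then zero or more of the literal '1', then zero or more of the literal 'e' (captured); then one or more of a character in [i-k] (captured as 'tag'); then one or more of one of [ry] (lazy) (non-capturing group); then anchored at the end.
With 2 capturing groups, `findall` returns a 2-tuple per match.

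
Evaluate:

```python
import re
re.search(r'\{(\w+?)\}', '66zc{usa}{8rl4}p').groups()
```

('usa',)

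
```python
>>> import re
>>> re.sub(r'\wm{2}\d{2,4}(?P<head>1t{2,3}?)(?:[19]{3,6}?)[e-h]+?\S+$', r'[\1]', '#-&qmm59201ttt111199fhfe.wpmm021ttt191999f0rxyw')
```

'#-&[1ttt]'

Each match is replaced using the text its own group 1 captured.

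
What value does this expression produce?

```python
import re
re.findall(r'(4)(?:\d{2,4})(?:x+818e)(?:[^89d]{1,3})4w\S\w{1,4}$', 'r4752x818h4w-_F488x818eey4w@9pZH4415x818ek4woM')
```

This matches a literal '4' (captured); then 2 to 4 of a digit (non-capturing group); then one or more of a literal 'x', then the literal '81', then the literal '8e' (non-capturing group); then 1 to 3 of any character except [89d] (non-capturing group); then the literal '4w', then a non-whitespace character, then 1 to 4 of a word character; then anchored at the end.
Matches: at [32:46] match '4415x818ek4woM', group 1 = '4'.
With a single group, `findall` returns only what that group captured — 1 item.

['4']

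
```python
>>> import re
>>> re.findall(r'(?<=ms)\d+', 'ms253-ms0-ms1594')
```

['253', '0', '1594']

The positive lookaround only admits positions where the adjacent text matches; those characters stay outside the span.
With no groups in the pattern, `findall` gives back each whole match — 3 here.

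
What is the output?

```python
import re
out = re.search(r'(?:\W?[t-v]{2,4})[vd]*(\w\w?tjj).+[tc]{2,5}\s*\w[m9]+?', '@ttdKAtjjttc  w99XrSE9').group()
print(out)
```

The pattern matches optionally a non-word character, then 2 to 4 of a character in [t-v] (non-capturing group); then zero or more of one of [vd]; then a word character, then optionally a word character, then the literal 'tjj' (captured); then one or more of any character, then 2 to 5 of one of [tc]; then zero or more of whitespace, then a word character, then one or more of one of [m9] (lazy).
A `+?`/`*?`/`{m,n}?` starts at its minimum and grows only as far as needed for what follows to match.
`search` walks the string left to right and returns the first match it finds.
The match spans [0:16] → '@ttdKAtjjttc  w9'.
Captured: group 1 = 'KAtjj'.

@ttdKAtjjttc  w9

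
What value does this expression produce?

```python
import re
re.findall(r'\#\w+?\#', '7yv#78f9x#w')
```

With no groups in the pattern, `findall` gives back each whole match — 1 here.

['#78f9x#']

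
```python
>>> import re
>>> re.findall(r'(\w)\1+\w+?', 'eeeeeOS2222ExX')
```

['e', '2']

The backreference `\1` re-matches whatever the first group consumed, character for character.
With a single group, `findall` returns only what that group captured — 2 items.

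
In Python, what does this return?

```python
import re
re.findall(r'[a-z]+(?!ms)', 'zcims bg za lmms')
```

A negative assertion filters positions out without eating any characters.
Walking the string: at [0:5] → 'zcims'; at [6:8] → 'bg'; at [9:11] → 'za'; at [12:16] → 'lmms'.
Since nothing is captured, `findall` lists the 4 matched substrings directly.

['zcims', 'bg', 'za', 'lmms']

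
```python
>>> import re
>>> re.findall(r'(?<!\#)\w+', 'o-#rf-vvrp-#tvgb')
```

['o', 'f', 'vvrp', 'vgb']

`(?!…)`/`(?<!…)` only lets a position through if the neighbouring text does NOT match; no characters are consumed.
Since nothing is captured, `findall` lists the 4 matched substrings directly.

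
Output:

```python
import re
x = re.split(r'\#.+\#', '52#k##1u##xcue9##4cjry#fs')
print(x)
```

Each match becomes a cut point; 2 segments remain.

['52', 'fs']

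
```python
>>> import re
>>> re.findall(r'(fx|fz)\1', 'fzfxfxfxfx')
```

['fx', 'fx']

`\1` is not a pattern — it's the concrete string captured by group 1, re-applied verbatim.
Matches: at [2:6] match 'fxfx', group 1 = 'fx'; at [6:10] match 'fxfx', group 1 = 'fx'.
One capturing group, so `findall` returns just the captured substring from each match — 2 in all.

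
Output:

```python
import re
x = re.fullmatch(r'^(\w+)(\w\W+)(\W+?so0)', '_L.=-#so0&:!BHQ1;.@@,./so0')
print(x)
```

`fullmatch` succeeds only if the pattern covers the string from start to end.
Here the string isn't matched end-to-end, so the call returns None.

None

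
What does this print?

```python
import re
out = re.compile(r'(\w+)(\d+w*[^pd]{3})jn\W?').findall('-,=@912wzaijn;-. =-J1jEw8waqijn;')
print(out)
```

[('91', '2wzai'), ('J1jEw', '8waqi')]

Pattern: one or more of a word character (captured); then one or more of a digit, then zero or more of a literal 'w', then exactly 3 of any character except [pd] (captured); then the literal 'jn', then optionally a non-word character.
Scanning left to right: at [4:14] match '912wzaijn;', groups = ('91', '2wzai'); at [19:32] match 'J1jEw8waqijn;', groups = ('J1jEw', '8waqi').
Multiple groups make `findall` return tuples — one 2-tuple for each match.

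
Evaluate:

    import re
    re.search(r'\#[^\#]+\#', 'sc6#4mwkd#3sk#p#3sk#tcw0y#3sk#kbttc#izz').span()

(3, 10)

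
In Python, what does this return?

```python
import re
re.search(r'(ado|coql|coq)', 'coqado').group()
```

The match spans [0:3] → 'coq'.

'coq'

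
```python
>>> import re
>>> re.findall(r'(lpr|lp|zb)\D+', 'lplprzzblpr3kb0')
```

Walking the string: at [0:11] match 'lplprzzblpr', group 1 = 'lp'.
With a single group, `findall` returns only what that group captured — 1 item.

['lp']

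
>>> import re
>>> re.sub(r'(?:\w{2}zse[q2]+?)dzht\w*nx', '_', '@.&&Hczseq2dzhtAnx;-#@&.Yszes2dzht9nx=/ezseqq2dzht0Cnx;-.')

'@.&&_;-#@&.Yszes2dzht9nx=/ezseqq2dzht0Cnx;-.'

This matches exactly 2 of a word character, then the literal 'zse', then one or more of one of [q2] (lazy) (non-capturing group); then the literal 'dz', then the literal 'ht'; then zero or more of a word character, then the literal 'nx'.
Each match is replaced by '_'.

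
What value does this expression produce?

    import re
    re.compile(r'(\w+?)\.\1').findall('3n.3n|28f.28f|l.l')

The backreference `\1` re-matches whatever the first group consumed, character for character.
Because there's exactly one group, `findall` drops the full match and keeps group 1 from each hit.

['3n', '28f', 'l']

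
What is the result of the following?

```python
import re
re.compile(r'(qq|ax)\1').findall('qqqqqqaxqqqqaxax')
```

`\1` is not a pattern — it's the concrete string captured by group 1, re-applied verbatim.
Walking the string: at [0:4] match 'qqqq', group 1 = 'qq'; at [8:12] match 'qqqq', group 1 = 'qq'; at [12:16] match 'axax', group 1 = 'ax'.
One capturing group, so `findall` returns just the captured substring from each match — 3 in all.

['qq', 'qq', 'ax']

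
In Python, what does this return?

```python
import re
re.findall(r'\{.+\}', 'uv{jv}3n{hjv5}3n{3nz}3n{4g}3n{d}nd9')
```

['{jv}3n{hjv5}3n{3nz}3n{4g}3n{d}']

Since nothing is captured, `findall` lists the 1 matched substring directly.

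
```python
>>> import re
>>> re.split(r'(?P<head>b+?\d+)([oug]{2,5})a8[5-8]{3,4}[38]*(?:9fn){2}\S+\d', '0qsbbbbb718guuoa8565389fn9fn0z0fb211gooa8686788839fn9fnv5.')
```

['0qs', 'bbbbb718', 'guuo', '.']

This matches one or more of the literal 'b' (lazy), then one or more of a digit (captured as 'head'); then 2 to 5 of one of [oug] (captured); then the literal 'a8', then 3 to 4 of a character in [5-8], then zero or more of one of [38]; then the literal '9fn' repeated 2 times, then one or more of a non-whitespace character, then a digit.
Matches to split on: at [3:57] → 'bbbbb718guuoa8565389fn9fn0z0fb211gooa8686788839fn9fnv5'.
With a capturing group present, the delimiter's captured portion is kept in the result list.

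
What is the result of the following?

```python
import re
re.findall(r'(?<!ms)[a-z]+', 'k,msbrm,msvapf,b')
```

['k', 'msbrm', 'msvapf', 'b']

Because the assertion is negative and zero-width, positions next to the forbidden text are skipped.
With no groups in the pattern, `findall` gives back each whole match — 4 here.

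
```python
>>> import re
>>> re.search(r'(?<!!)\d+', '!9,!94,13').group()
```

'4'

The negative lookahead/lookbehind blocks any match where the forbidden context is present.
`search` walks the string left to right and returns the first match it finds.
The match spans [5:6] → '4'.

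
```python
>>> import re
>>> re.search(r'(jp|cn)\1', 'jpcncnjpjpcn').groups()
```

('cn',)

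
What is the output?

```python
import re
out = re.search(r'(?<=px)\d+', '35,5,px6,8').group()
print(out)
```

6

The lookaround is zero-width — it requires the adjacent text to match without consuming it, so the asserted text isn't part of the match.
`search` walks the string left to right and returns the first match it finds.
The match spans [7:8] → '6'.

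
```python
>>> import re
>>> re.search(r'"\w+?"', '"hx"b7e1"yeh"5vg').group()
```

`re.search` scans for the first position where the pattern succeeds.
The match spans [0:4] → '"hx"'.

'"hx"'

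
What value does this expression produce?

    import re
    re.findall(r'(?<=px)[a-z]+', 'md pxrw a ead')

The `(?=…)`/`(?<=…)` assertion just peeks at neighbouring text; it doesn't advance the match position.
Matches: at [5:7] → 'rw'.
Since nothing is captured, `findall` lists the 1 matched substring directly.

['rw']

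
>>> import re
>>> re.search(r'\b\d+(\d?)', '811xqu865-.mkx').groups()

('',)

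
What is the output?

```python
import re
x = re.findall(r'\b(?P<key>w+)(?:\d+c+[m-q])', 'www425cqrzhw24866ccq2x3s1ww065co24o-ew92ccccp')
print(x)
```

['www']

The pattern matches a word boundary (`\b`, zero-width); then one or more of a literal 'w' (captured as 'key'); then one or more of a digit, then one or more of a literal 'c', then a character in [m-q] (non-capturing group).
Because there's exactly one group, `findall` drops the full match and keeps group 1 from the one hit.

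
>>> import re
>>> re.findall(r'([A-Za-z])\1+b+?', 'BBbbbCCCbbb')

A backreference is literal: `\1` must see the identical characters the first group matched.
One capturing group, so `findall` returns just the captured substring from each match — 2 in all.

['B', 'C']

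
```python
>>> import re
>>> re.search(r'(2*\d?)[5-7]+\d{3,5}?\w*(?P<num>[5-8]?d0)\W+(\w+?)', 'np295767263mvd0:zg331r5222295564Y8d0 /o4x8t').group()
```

'295767263mvd0:z'

Pattern: zero or more of the literal '2', then optionally a digit (captured); then one or more of a character in [5-7], then 3 to 5 of a digit (lazy), then zero or more of a word character; then optionally a character in [5-8], then the literal 'd0' (captured as 'num'); then one or more of a non-word character; then one or more of a word character (lazy) (captured).
The match spans [2:17] → '295767263mvd0:z'.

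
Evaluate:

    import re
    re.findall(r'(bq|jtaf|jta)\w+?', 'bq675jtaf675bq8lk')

Alternation tries branches left to right and keeps the first one that lets the overall match succeed at that position.
Walking the string: at [0:3] match 'bq6', group 1 = 'bq'; at [5:10] match 'jtaf6', group 1 = 'jtaf'; at [12:15] match 'bq8', group 1 = 'bq'.
One capturing group, so `findall` returns just the captured substring from each match — 3 in all.

['bq', 'jtaf', 'bq']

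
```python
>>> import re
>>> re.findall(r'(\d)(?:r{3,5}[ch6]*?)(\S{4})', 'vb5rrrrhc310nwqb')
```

[('5', 'hc31')]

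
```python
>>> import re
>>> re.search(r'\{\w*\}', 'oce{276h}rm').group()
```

`re.search` tries every starting position until one works.
The match spans [3:9] → '{276h}'.

'{276h}'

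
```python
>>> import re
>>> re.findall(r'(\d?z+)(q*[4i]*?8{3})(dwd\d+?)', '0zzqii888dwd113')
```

[('0zz', 'qii888', 'dwd1')]

With the lazy modifier that quantifier settles for the fewest repetitions that let the rest of the pattern succeed (the atoms after it are unaffected and can still be greedy).
Multiple groups make `findall` return tuples — one 3-tuple for the one match.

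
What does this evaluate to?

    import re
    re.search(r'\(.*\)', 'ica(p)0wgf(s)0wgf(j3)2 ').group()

`search` walks the string left to right and returns the first match it finds.
The match spans [3:21] → '(p)0wgf(s)0wgf(j3)'.

'(p)0wgf(s)0wgf(j3)'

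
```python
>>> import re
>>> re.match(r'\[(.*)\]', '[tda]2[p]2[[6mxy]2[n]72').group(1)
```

'tda]2[p]2[[6mxy]2[n'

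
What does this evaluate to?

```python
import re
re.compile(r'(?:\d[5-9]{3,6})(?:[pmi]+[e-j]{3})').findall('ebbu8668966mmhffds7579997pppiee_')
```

This matches a digit, then 3 to 6 of a character in [5-9] (non-capturing group); then one or more of one of [pmi], then exactly 3 of a character in [e-j] (non-capturing group).
Matches: at [4:16] → '8668966mmhff'; at [18:31] → '7579997pppiee'.
No capturing groups, so `findall` returns the 2 full match strings.

['8668966mmhff', '7579997pppiee']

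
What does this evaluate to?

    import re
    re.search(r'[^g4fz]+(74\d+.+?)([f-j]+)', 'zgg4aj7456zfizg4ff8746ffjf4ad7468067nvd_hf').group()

'aj7456zfi'

Lazy quantifiers expand one character at a time until the remainder of the pattern can match.
The match spans [4:13] → 'aj7456zfi'.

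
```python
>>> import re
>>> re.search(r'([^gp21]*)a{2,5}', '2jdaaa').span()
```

(1, 6)

This matches zero or more of any character except [gp21] (captured); then 2 to 5 of a literal 'a'.
The match spans [1:6] → 'jdaaa'.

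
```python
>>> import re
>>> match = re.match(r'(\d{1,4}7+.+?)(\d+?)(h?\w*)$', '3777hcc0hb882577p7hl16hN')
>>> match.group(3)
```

'hb882577p7hl16hN'

The pattern matches 1 to 4 of a digit, then one or more of a literal '7', then one or more of any character (lazy) (captured); then one or more of a digit (lazy) (captured); then optionally the literal 'h', then zero or more of a word character (captured); then anchored at the end.
Because the quantifier is non-greedy, it stops expanding at the earliest point where the rest of the pattern can succeed.
`match` is anchored at position 0; if the pattern doesn't fit there, it returns None.
The match spans [0:24] → '3777hcc0hb882577p7hl16hN'.
Captured: group 1 = '3777hcc', group 2 = '0', group 3 = 'hb882577p7hl16hN'.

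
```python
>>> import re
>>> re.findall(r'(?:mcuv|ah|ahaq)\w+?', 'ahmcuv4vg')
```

Walking the string: at [0:3] → 'ahm'.
`findall` yields the raw match text (1 of them) because the pattern has no groups.

['ahm']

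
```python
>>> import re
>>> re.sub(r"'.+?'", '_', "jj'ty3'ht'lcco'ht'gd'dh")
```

'jj_ht_ht_dh'

Because the quantifier is non-greedy, it stops expanding at the earliest point where the rest of the pattern can succeed.
`sub` substitutes '_' at each match site.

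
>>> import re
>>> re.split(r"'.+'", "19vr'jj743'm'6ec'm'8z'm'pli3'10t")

['19vr', '10t']

Matches to split on: at [4:29] → "'jj743'm'6ec'm'8z'm'pli3'".
The string is cut at each match, leaving 2 pieces.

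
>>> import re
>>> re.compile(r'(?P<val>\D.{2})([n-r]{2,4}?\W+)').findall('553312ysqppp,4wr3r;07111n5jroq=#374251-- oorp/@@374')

[('ysq', 'ppp,'), ('n5j', 'roq=#'), ('-- ', 'oorp/@@')]

2 groups means each result is a tuple of 2 captured strings — 3 here.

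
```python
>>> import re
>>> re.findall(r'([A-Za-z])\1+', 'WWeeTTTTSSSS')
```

['W', 'e', 'T', 'S']

A backreference is literal: `\1` must see the identical characters the first group matched.
Scanning left to right: at [0:2] match 'WW', group 1 = 'W'; at [2:4] match 'ee', group 1 = 'e'; at [4:8] match 'TTTT', group 1 = 'T'; at [8:12] match 'SSSS', group 1 = 'S'.
One capturing group, so `findall` returns just the captured substring from each match — 4 in all.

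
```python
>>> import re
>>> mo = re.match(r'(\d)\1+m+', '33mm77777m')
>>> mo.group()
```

After group 1 captures some text, `\1` only succeeds where that same text appears again.
`re.match` only tries the pattern at the start of the string.
The match spans [0:4] → '33mm'.
Captured: group 1 = '3'.

'33mm'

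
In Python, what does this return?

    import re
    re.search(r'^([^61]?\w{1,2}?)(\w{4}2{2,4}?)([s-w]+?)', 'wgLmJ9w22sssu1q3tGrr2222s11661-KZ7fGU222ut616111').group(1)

'wgL'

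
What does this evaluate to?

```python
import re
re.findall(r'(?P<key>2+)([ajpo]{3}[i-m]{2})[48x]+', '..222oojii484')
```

[('222', 'oojii')]

The pattern matches one or more of a literal '2' (captured as 'key'); then exactly 3 of one of [ajpo], then exactly 2 of a character in [i-m] (captured); then one or more of one of [48x].
Scanning left to right: at [2:13] match '222oojii484', groups = ('222', 'oojii').
With 2 capturing groups, `findall` returns a 2-tuple per match.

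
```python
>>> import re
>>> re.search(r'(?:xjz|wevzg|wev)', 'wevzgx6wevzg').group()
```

Branches in `(...|...)` are attempted left-to-right; the first branch that allows the whole pattern to succeed is taken.
The match spans [0:5] → 'wevzg'.

'wevzg'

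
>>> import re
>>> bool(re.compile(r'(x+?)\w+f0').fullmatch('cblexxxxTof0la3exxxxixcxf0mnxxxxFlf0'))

Pattern: one or more of a literal 'x' (lazy) (captured); then one or more of a word character, then the literal 'f0'.
`re.fullmatch` requires the pattern to consume the entire string.
Here there's no way to consume every character, so the call returns None, and `bool(None)` is False.

False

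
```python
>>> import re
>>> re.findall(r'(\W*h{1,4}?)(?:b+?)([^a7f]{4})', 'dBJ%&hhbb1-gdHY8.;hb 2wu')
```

This matches zero or more of a non-word character, then 1 to 4 of the literal 'h' (lazy) (captured); then one or more of a literal 'b' (lazy) (non-capturing group); then exactly 4 of any character except [a7f] (captured).
Lazy quantifiers expand one character at a time until the remainder of the pattern can match.
Walking the string: at [3:12] match '%&hhbb1-g', groups = ('%&hh', 'b1-g'); at [16:24] match '.;hb 2wu', groups = ('.;h', ' 2wu').
2 groups means each result is a tuple of 2 captured strings — 2 here.

[('%&hh', 'b1-g'), ('.;h', ' 2wu')]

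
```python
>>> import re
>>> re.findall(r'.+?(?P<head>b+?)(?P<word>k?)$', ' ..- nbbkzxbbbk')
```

The pattern matches one or more of any character (lazy); then one or more of a literal 'b' (lazy) (captured as 'head'); then optionally a literal 'k' (captured as 'word'); then anchored at the end.
Matches: at [0:15] match ' ..- nbbkzxbbbk', groups = ('bbb', 'k').
Multiple groups make `findall` return tuples — one 2-tuple for the one match.

[('bbb', 'k')]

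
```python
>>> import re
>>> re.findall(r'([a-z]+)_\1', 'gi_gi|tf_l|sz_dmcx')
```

['gi']

`\1` is not a pattern — it's the concrete string captured by group 1, re-applied verbatim.
`findall` collects group 1 from the one match (1 total).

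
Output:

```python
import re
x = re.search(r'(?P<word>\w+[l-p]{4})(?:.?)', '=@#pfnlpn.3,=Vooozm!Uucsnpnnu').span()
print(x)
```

(3, 10)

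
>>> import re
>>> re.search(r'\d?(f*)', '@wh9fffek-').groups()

The match spans [0:0] → ''.
Captured: group 1 = ''.

('',)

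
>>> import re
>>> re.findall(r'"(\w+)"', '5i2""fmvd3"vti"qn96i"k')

['fmvd3', 'qn96i']

`findall` collects group 1 from each match (2 total).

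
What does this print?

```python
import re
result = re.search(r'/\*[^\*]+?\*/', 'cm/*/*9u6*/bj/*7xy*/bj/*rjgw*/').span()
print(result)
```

(4, 11)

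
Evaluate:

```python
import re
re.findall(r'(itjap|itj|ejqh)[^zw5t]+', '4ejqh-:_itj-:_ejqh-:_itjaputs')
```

Because there's exactly one group, `findall` drops the full match and keeps group 1 from each hit.

['ejqh', 'ejqh']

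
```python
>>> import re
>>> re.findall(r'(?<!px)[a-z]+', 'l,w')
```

The negative lookaround is zero-width — it rules out positions where the adjacent text would match, without consuming anything.
Walking the string: at [0:1] → 'l'; at [2:3] → 'w'.
With no groups in the pattern, `findall` gives back each whole match — 2 here.

['l', 'w']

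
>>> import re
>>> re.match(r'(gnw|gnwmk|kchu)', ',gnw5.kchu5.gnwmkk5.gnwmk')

With `match`, the pattern is implicitly anchored at the beginning.
Here the pattern fails at index 0, so the call returns None.

None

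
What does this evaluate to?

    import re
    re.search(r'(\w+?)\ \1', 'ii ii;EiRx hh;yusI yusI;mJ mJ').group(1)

The backreference `\1` re-matches whatever the first group consumed, character for character.
`re.search` scans for the first position where the pattern succeeds.
The match spans [0:5] → 'ii ii'.
Captured: group 1 = 'ii'.

'ii'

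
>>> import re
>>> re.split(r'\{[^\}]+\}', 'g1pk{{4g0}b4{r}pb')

['g1pk', 'b4', 'pb']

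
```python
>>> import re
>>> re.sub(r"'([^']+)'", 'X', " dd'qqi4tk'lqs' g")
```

" ddXlqs' g"

Each match is replaced by 'X'.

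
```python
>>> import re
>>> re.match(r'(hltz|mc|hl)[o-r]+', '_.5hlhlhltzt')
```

None

`re.match` only tries the pattern at the start of the string.
Here the pattern fails at index 0, so the call returns None.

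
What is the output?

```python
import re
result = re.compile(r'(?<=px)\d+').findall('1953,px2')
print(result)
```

['2']

The `(?=…)`/`(?<=…)` assertion just peeks at neighbouring text; it doesn't advance the match position.
Since nothing is captured, `findall` lists the 1 matched substring directly.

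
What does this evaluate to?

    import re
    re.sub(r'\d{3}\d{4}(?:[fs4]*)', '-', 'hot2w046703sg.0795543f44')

The pattern matches exactly 3 of a digit, then exactly 4 of a digit; then zero or more of one of [fs4] (non-capturing group).
Matches: at [14:24] → '0795543f44'.
`sub` substitutes '-' at each match site.

'hot2w046703sg.-'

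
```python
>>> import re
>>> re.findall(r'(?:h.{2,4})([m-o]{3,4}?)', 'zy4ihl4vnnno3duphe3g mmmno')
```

Pattern: a literal 'h', then 2 to 4 of any character (non-capturing group); then 3 to 4 of a character in [m-o] (lazy) (captured).
Matches: at [4:12] match 'hl4vnnno', group 1 = 'nno'; at [16:24] match 'he3g mmm', group 1 = 'mmm'.
Because there's exactly one group, `findall` drops the full match and keeps group 1 from each hit.

['nno', 'mmm']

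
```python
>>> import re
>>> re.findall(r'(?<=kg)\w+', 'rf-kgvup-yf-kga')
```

Because the assertion is zero-width, the text it checks is not consumed and won't appear in the result.
Scanning left to right: at [5:8] → 'vup'; at [14:15] → 'a'.
No capturing groups, so `findall` returns the 2 full match strings.

['vup', 'a']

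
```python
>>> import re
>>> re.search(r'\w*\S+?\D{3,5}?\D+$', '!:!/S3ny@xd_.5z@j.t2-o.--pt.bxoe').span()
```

This matches zero or more of a word character, then one or more of a non-whitespace character (lazy), then 3 to 5 of a non-digit (lazy); then one or more of a non-digit; then anchored at the end.
Unlike `match`, `search` isn't anchored — it looks for the pattern anywhere in the string.
The match spans [0:32] → '!:!/S3ny@xd_.5z@j.t2-o.--pt.bxoe'.

(0, 32)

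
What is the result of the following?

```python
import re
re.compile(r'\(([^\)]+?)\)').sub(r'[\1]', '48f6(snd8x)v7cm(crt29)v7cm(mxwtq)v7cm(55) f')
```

`\1` in the replacement pulls in group 1's text for each match.

'48f6[snd8x]v7cm[crt29]v7cm[mxwtq]v7cm[55] f'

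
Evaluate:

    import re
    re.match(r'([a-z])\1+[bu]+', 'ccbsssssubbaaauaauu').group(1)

The match spans [0:3] → 'ccb'.
Captured: group 1 = 'c'.

'c'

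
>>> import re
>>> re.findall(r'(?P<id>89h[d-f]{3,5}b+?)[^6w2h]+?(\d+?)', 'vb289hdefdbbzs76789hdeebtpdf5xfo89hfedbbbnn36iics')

[('89hdefdb', '7'), ('89hdeeb', '5'), ('89hfedb', '3')]

This matches the literal '89h', then 3 to 5 of a character in [d-f], then one or more of a literal 'b' (lazy) (captured as 'id'); then one or more of any character except [6w2h] (lazy); then one or more of a digit (lazy) (captured).
Matches: at [3:15] match '89hdefdbbzs7', groups = ('89hdefdb', '7'); at [17:29] match '89hdeebtpdf5', groups = ('89hdeeb', '5'); at [32:44] match '89hfedbbbnn3', groups = ('89hfedb', '3').
Multiple groups make `findall` return tuples — one 2-tuple for each match.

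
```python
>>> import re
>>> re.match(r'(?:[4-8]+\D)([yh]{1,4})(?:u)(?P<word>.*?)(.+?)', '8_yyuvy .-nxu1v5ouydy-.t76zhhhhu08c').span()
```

`re.match` won't scan ahead — the pattern has to work from the very first character.
The match spans [0:6] → '8_yyuv'.

(0, 6)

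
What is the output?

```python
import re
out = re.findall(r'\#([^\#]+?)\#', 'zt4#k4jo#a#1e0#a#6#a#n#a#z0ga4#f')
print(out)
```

['k4jo', '1e0', '6', 'n', 'z0ga4']

Walking the string: at [3:9] match '#k4jo#', group 1 = 'k4jo'; at [10:15] match '#1e0#', group 1 = '1e0'; at [16:19] match '#6#', group 1 = '6'; at [20:23] match '#n#', group 1 = 'n'; at [24:31] match '#z0ga4#', group 1 = 'z0ga4'.
One capturing group, so `findall` returns just the captured substring from each match — 5 in all.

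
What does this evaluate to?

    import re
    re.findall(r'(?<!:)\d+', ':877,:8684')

A negative assertion filters positions out without eating any characters.
No capturing groups, so `findall` returns the 2 full match strings.

['77', '684']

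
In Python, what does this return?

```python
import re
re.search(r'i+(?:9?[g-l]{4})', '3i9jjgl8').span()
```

The match spans [1:7] → 'i9jjgl'.

(1, 7)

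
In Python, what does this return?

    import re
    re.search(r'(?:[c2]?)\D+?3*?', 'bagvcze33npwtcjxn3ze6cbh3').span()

With the lazy modifier that quantifier settles for the fewest repetitions that let the rest of the pattern succeed (the atoms after it are unaffected and can still be greedy).
The match spans [0:1] → 'b'.

(0, 1)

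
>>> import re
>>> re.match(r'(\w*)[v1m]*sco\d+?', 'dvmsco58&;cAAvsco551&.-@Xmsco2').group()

'dvmsco5'

`re.match` won't scan ahead — the pattern has to work from the very first character.
The match spans [0:7] → 'dvmsco5'.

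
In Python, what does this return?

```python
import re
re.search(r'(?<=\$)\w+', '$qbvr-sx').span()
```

(1, 5)

The `(?=…)`/`(?<=…)` assertion just peeks at neighbouring text; it doesn't advance the match position.
Unlike `match`, `search` isn't anchored — it looks for the pattern anywhere in the string.
The match spans [1:5] → 'qbvr'.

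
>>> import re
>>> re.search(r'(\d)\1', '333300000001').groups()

('3',)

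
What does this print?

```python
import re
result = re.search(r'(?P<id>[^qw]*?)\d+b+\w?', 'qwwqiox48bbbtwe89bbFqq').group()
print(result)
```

The pattern matches zero or more of any character except [qw] (lazy) (captured as 'id'); then one or more of a digit; then one or more of the literal 'b', then optionally a word character.
`search` walks the string left to right and returns the first match it finds.
The match spans [4:13] → 'iox48bbbt'.
Captured: group 1 = 'iox'.

iox48bbbt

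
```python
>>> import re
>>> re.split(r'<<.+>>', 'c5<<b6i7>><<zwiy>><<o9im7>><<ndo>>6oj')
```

['c5', '6oj']

Matches to split on: at [2:34] → '<<b6i7>><<zwiy>><<o9im7>><<ndo>>'.
`split` removes every match and returns the 2 fragments in between.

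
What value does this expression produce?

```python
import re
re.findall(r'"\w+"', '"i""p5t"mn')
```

Walking the string: at [0:3] → '"i"'; at [3:8] → '"p5t"'.
`findall` yields the raw match text (2 of them) because the pattern has no groups.

['"i"', '"p5t"']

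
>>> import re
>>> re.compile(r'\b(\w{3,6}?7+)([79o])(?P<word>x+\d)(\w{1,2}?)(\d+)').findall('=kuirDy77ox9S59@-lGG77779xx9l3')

[('kuirDy77', 'o', 'x9', 'S', '59'), ('lGG7777', '9', 'xx9', 'l', '3')]

This matches a word boundary (`\b`, zero-width); then 3 to 6 of a word character (lazy), then one or more of a literal '7' (captured); then one of [79o] (captured); then one or more of the literal 'x', then a digit (captured as 'word'); then 1 to 2 of a word character (lazy) (captured); then one or more of a digit (captured).
With the lazy modifier that quantifier settles for the fewest repetitions that let the rest of the pattern succeed (the atoms after it are unaffected and can still be greedy).
Matches: at [1:15] match 'kuirDy77ox9S59', groups = ('kuirDy77', 'o', 'x9', 'S', '59'); at [17:30] match 'lGG77779xx9l3', groups = ('lGG7777', '9', 'xx9', 'l', '3').
`findall` packs the 5 group values into a tuple for every match.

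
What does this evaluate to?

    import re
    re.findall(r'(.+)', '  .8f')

Pattern: one or more of any character (captured).
`findall` collects group 1 from the one match (1 total).

['  .8f']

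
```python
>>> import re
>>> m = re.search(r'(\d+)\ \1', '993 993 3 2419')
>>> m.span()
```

(0, 7)

The backreference `\1` re-matches whatever the first group consumed, character for character.
The match spans [0:7] → '993 993'.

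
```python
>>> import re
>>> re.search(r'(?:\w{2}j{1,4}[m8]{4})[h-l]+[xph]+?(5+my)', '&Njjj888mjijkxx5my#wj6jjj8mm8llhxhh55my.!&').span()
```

(1, 18)

The match spans [1:18] → 'Njjj888mjijkxx5my'.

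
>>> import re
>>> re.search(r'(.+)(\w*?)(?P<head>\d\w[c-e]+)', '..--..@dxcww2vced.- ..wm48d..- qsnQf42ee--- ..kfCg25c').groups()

('..--..@dxcww2vced.- ..wm48d..- qsnQf42ee--- ..kfCg', '', '25c')

The pattern matches one or more of any character (captured); then zero or more of a word character (lazy) (captured); then a digit, then a word character, then one or more of a character in [c-e] (captured as 'head').
`re.search` scans for the first position where the pattern succeeds.
The match spans [0:53] → '..--..@dxcww2vced.- ..wm48d..- qsnQf42ee--- ..kfCg25c'.
Captured: group 1 = '..--..@dxcww2vced.- ..wm48d..- qsnQf42ee--- ..kfCg', group 2 = '', group 3 = '25c'.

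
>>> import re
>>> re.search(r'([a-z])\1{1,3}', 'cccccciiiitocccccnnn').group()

`\1` is not a pattern — it's the concrete string captured by group 1, re-applied verbatim.
The match spans [0:4] → 'cccc'.

'cccc'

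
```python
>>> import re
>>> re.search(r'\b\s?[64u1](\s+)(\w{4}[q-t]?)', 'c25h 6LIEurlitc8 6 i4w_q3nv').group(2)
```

'i4w_q'

This matches a word boundary (`\b`, zero-width); then optionally whitespace, then one of [64u1]; then one or more of whitespace (captured); then exactly 4 of a word character, then optionally a character in [q-t] (captured).
`re.search` tries every starting position until one works.
The match spans [16:24] → ' 6 i4w_q'.
Captured: group 1 = ' ', group 2 = 'i4w_q'.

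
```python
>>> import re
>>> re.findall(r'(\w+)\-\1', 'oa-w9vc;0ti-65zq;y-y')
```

`\1` is not a pattern — it's the concrete string captured by group 1, re-applied verbatim.
Matches: at [17:20] match 'y-y', group 1 = 'y'.
One capturing group, so `findall` returns just the captured substring from the one match — 1 in all.

['y']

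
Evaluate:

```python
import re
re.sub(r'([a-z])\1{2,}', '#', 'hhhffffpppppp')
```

'###'

`\1` is not a pattern — it's the concrete string captured by group 1, re-applied verbatim.
Each match is replaced by '#'.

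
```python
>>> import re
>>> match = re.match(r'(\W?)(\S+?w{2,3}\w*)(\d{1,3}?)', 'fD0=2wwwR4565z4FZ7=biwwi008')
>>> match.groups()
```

The match spans [0:18] → 'fD0=2wwwR4565z4FZ7'.
Captured: group 1 = '', group 2 = 'fD0=2wwwR4565z4FZ', group 3 = '7'.

('', 'fD0=2wwwR4565z4FZ', '7')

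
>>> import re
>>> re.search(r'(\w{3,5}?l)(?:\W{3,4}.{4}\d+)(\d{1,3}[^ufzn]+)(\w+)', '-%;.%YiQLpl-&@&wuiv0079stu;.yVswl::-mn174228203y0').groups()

The match spans [5:26] → 'YiQLpl-&@&wuiv0079stu'.
Captured: group 1 = 'YiQLpl', group 2 = '9st', group 3 = 'u'.

('YiQLpl', '9st', 'u')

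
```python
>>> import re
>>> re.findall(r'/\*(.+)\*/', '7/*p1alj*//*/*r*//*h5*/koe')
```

['p1alj*//*/*r*//*h5']

One capturing group, so `findall` returns just the captured substring from the one match — 1 in all.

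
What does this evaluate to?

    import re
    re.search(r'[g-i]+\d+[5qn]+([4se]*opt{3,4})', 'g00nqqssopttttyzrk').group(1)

The match spans [0:14] → 'g00nqqssoptttt'.
Captured: group 1 = 'ssoptttt'.

'ssoptttt'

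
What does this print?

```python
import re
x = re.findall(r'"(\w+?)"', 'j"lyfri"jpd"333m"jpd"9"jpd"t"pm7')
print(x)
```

['lyfri', '333m', '9', 't']

Scanning left to right: at [1:8] match '"lyfri"', group 1 = 'lyfri'; at [11:17] match '"333m"', group 1 = '333m'; at [20:23] match '"9"', group 1 = '9'; at [26:29] match '"t"', group 1 = 't'.
`findall` collects group 1 from each match (4 total).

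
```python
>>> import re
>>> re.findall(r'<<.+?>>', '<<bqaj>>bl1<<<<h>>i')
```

['<<bqaj>>', '<<<<h>>']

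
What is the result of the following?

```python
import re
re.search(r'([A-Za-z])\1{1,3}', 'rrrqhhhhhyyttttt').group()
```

`\1` is not a pattern — it's the concrete string captured by group 1, re-applied verbatim.
`re.search` tries every starting position until one works.
The match spans [0:3] → 'rrr'.
Captured: group 1 = 'r'.

'rrr'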